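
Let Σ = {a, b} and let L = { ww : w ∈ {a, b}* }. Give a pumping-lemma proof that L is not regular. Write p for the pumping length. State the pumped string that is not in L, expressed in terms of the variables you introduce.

a^{p+k} b^p a^p b^p

Assume L is regular; let p be its pumping constant.
Take w = a^p b^p a^p b^p = uu where u = a^pb^p; then w ∈ L and |w| = 4p ≥ p.
Write w = xyz as guaranteed by the lemma, with |xy| ≤ p and |y| ≥ 1.
The first p characters of w are a's, so xy (and hence y) consists only of a's. Write y = a^k, 1 ≤ k ≤ p.
Pump with i = 2: xy^2z = a^{p+k} b^p a^p b^p, of length 4p+k. Suppose this equals vv. The string starts with a and ends with b, so v does too; thus the boundary between the two copies of v is a b→a transition. There is exactly one such transition, at position 2p+k, so |v| = 2p+k and |vv| = 4p+2k ≠ 4p+k since k ≥ 1. So xy^2z ∉ L.
Contradiction. Therefore L is not regular.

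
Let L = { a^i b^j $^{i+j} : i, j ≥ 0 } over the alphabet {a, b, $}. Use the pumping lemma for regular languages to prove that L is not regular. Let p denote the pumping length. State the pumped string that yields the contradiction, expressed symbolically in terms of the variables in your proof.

a^{p+k} b^p $^{2p}

Suppose for contradiction that L is regular, and let p be the pumping length.
Take w = a^p b^p $^{2p} ∈ L (with i=j=p, i+j=2p), |w| = 4p ≥ p.
The pumping lemma gives a decomposition w = xyz where |xy| ≤ p and |y| ≥ 1.
Because |xy| ≤ p and w begins with p copies of a, we have y = a^k with 1 ≤ k ≤ p.
Consider xy^2z = a^{p+k} b^p $^{2p}. Now the a- and b-counts sum to 2p+k, but the $-count is 2p ≠ 2p+k. So xy^2z ∉ L.
This contradicts the pumping lemma, so L is not regular.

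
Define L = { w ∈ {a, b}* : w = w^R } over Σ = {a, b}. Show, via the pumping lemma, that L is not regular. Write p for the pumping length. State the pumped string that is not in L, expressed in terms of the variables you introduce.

Toward a contradiction, assume L is regular with pumping length p.
Take w = a^p b a^p, a palindrome of length 2p+1 ≥ p.
The pumping lemma gives a decomposition w = xyz where |xy| ≤ p and |y| ≥ 1.
Since the first p symbols of w are all a's and |xy| ≤ p, y lies entirely in the leading a-block: y = a^k for some k with 1 ≤ k ≤ p.
Pump with i = 2: xy^2z = a^{p+k} b a^p. Its reverse is a^p b a^{p+k}, which differs from xy^2z since k ≥ 1. So xy^2z is not a palindrome and xy^2z ∉ L.
This is a contradiction; hence L is not regular.

a^{p+k} b a^p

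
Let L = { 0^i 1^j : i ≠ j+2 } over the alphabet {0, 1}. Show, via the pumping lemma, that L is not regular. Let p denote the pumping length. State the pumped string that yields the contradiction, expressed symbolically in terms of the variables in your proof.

Toward a contradiction, assume L is regular with pumping length p.
Choose w = 0^p 1^{p+p!-2}. Since p ≠ (p+p!-2)+2 = p+p!, w ∈ L; and |w| ≥ p.
Write w = xyz as guaranteed by the lemma, with |xy| ≤ p and y is nonempty.
The first p characters of w are 0's, so xy (and hence y) consists only of 0's. Write y = 0^k, 1 ≤ k ≤ p.
Since 1 ≤ k ≤ p, k divides p!; set t = 1 + p!/k. Then xy^t z has p + (p!/k)·k = p + p! copies of 0. Now the 0-count is p+p! and (1-count)+2 = (p+p!-2)+2 = p+p!, so i ≠ j+2 fails. So xy^t z = 0^{p+p!} 1^{p+p!-2} ∉ L.
This contradicts the pumping lemma, so L is not regular.

0^{p+p!} 1^{p+p!-2}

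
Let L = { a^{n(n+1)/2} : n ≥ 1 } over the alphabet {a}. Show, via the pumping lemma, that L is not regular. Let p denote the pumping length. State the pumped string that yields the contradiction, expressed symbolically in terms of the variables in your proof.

a^{p(p+1)/2+k}

Assume L is regular; let p be its pumping constant.
Take w = a^{p(p+1)/2} ∈ L with |w| = p(p+1)/2 ≥ p.
By the pumping lemma, w = xyz with |xy| ≤ p and |y| > 0.
Then y = a^k for some k with 1 ≤ k ≤ p.
Pump with i = 2: xy^2z = a^{p(p+1)/2+k}. Since 1 ≤ k ≤ p, p(p+1)/2 < p(p+1)/2+k ≤ p(p+1)/2+p < (p+1)(p+2)/2, so p(p+1)/2+k is strictly between consecutive triangular numbers. So xy^2z ∉ L.
This contradicts the pumping lemma, so L is not regular.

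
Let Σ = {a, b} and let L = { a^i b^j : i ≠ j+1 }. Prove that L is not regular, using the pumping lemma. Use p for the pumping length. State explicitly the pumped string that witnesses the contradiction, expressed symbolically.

Assume L is regular; let p be its pumping constant.
Choose w = a^p b^{p+p!-1}. Since p ≠ (p+p!-1)+1 = p+p!, w ∈ L; and |w| ≥ p.
Write w = xyz as guaranteed by the lemma, with |xy| ≤ p and |y| ≥ 1.
Since the first p symbols of w are all a's and |xy| ≤ p, y lies entirely in the leading a-block: y = a^k for some k with 1 ≤ k ≤ p.
Since 1 ≤ k ≤ p, k divides p!; set t = 1 + p!/k. Then xy^t z has p + (p!/k)·k = p + p! copies of a. Now the a-count is p+p! and (b-count)+1 = (p+p!-1)+1 = p+p!, so i ≠ j+1 fails. So xy^t z = a^{p+p!} b^{p+p!-1} ∉ L.
Contradiction. Therefore L is not regular.

a^{p+p!} b^{p+p!-1}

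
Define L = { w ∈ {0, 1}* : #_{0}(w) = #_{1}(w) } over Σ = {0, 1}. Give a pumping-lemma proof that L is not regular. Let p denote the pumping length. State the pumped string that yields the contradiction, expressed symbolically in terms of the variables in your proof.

0^{p+k} 1^p

Assume L is regular. Let p be the pumping length given by the pumping lemma.
Choose w = 0^p 1^p ∈ L with |w| = 2p ≥ p.
Write w = xyz as guaranteed by the lemma, with |xy| ≤ p and |y| ≥ 1.
Since the first p symbols of w are all 0's and |xy| ≤ p, y lies entirely in the leading 0-block: y = 0^k for some k with 1 ≤ k ≤ p.
Pump with i = 2: xy^2z = 0^{p+k} 1^p has p+k occurrences of 0 but only p of 1. Since k ≥ 1 the counts differ, so xy^2z ∉ L.
This is a contradiction; hence L is not regular.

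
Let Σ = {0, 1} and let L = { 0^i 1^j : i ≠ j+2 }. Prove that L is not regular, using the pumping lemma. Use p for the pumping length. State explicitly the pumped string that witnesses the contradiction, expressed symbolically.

0^{p+p!} 1^{p+p!-2}

Assume L is regular; let p be its pumping constant.
Choose w = 0^p 1^{p+p!-2}. Since p ≠ (p+p!-2)+2 = p+p!, w ∈ L; and |w| ≥ p.
The pumping lemma gives a decomposition w = xyz where |xy| ≤ p and |y| ≥ 1.
The first p characters of w are 0's, so xy (and hence y) consists only of 0's. Write y = 0^k, 1 ≤ k ≤ p.
Since 1 ≤ k ≤ p, k divides p!; set t = 1 + p!/k. Then xy^t z has p + (p!/k)·k = p + p! copies of 0. Now the 0-count is p+p! and (1-count)+2 = (p+p!-2)+2 = p+p!, so i ≠ j+2 fails. So xy^t z = 0^{p+p!} 1^{p+p!-2} ∉ L.
This contradicts the pumping lemma, so L is not regular.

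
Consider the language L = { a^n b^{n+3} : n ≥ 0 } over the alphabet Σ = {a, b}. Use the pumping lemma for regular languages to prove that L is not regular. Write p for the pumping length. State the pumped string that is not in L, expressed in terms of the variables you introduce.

Assume L is regular; let p be its pumping constant.
Take w = a^p b^{p+3}. Then w ∈ L and |w| = 2p+3 ≥ p.
Write w = xyz as guaranteed by the lemma, with |xy| ≤ p and |y| ≥ 1.
Because |xy| ≤ p and w begins with p copies of a, we have y = a^k with 1 ≤ k ≤ p.
Pump with i = 2: xy^2z = a^{p+k} b^{p+3}. For this to lie in L we would need p+3 = (p+k)+3, which forces k = 0. But k ≥ 1, so xy^2z ∉ L.
This is a contradiction; hence L is not regular.

a^{p+k} b^{p+3}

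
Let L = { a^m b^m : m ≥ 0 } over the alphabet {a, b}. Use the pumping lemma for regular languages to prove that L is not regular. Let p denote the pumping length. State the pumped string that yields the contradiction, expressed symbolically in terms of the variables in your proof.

Assume L is regular; let p be its pumping constant.
Let w = a^p b^p ∈ L; note |w| = 2p ≥ p.
Write w = xyz as guaranteed by the lemma, with |xy| ≤ p and y is nonempty.
Because |xy| ≤ p and w begins with p copies of a, we have y = a^k with 1 ≤ k ≤ p.
Pump with i = 2: xy^2z = a^{p+k} b^p. For this to lie in L we would need p = p+k, which forces k = 0. But k ≥ 1, so xy^2z ∉ L.
Contradiction. Therefore L is not regular.

a^{p+k} b^p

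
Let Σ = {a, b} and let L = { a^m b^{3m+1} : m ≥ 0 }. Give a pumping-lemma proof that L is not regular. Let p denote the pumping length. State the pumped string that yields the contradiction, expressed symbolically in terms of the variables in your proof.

a^{p+k} b^{3p+1}

Assume L is regular; let p be its pumping constant.
Choose w = a^p b^{3p+1}, which is in L with |w| = 4p+1 ≥ p.
The pumping lemma gives a decomposition w = xyz where |xy| ≤ p and y is nonempty.
Because |xy| ≤ p and w begins with p copies of a, we have y = a^k with 1 ≤ k ≤ p.
Pump with i = 2: xy^2z = a^{p+k} b^{3p+1}. For this to lie in L we would need 3p+1 = 3(p+k)+1, which forces k = 0. But k ≥ 1, so xy^2z ∉ L.
This contradicts the pumping lemma, so L is not regular.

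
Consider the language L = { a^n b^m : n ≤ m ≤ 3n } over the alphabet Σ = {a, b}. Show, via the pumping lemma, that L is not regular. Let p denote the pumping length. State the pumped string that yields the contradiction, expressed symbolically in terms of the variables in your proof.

a^{p+k} b^p

Assume L is regular. Let p be the pumping length given by the pumping lemma.
Take w = a^p b^p ∈ L (since p ≤ p ≤ 3p), with |w| = 2p ≥ p.
By the pumping lemma, w = xyz with |xy| ≤ p and |y| > 0.
Because |xy| ≤ p and w begins with p copies of a, we have y = a^k with 1 ≤ k ≤ p.
Pump with i = 2: xy^2z = a^{p+k} b^p. Now n = p+k > p = m, so the condition n ≤ m fails. Thus xy^2z ∉ L.
This contradicts the pumping lemma, so L is not regular.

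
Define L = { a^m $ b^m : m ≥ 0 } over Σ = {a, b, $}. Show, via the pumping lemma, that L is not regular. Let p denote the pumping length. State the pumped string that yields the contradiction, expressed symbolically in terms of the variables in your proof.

a^{p+k} $ b^p

Suppose for contradiction that L is regular, and let p be the pumping length.
Take w = a^p $ b^p ∈ L with |w| = 2p+1 ≥ p.
The pumping lemma gives a decomposition w = xyz where |xy| ≤ p and |y| > 0.
Since the first p symbols of w are all a's and |xy| ≤ p, y lies entirely in the leading a-block: y = a^k for some k with 1 ≤ k ≤ p.
Pump with i = 2: xy^2z = a^{p+k} $ b^p, which would require p+k = p. But k ≥ 1, so xy^2z ∉ L.
This is a contradiction; hence L is not regular.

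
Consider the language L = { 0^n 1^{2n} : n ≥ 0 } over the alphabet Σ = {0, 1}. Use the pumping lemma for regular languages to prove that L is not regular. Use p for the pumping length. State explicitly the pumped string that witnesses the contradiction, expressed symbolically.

Toward a contradiction, assume L is regular with pumping length p.
Let w = 0^p 1^{2p} ∈ L; note |w| = 3p ≥ p.
Write w = xyz as guaranteed by the lemma, with |xy| ≤ p and |y| ≥ 1.
Because |xy| ≤ p and w begins with p copies of 0, we have y = 0^k with 1 ≤ k ≤ p.
Pump with i = 2: xy^2z = 0^{p+k} 1^{2p}. For this to lie in L we would need 2p = 2(p+k), which forces k = 0. But k ≥ 1, so xy^2z ∉ L.
This contradicts the pumping lemma, so L is not regular.

0^{p+k} 1^{2p}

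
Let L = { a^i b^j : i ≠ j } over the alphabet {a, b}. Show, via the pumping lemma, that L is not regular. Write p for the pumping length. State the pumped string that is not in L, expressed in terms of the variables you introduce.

Toward a contradiction, assume L is regular with pumping length p.
Choose w = a^p b^{p+p!}. Since p ≠ p+p!, w ∈ L; and |w| ≥ p.
The pumping lemma gives a decomposition w = xyz where |xy| ≤ p and |y| ≥ 1.
Because |xy| ≤ p and w begins with p copies of a, we have y = a^k with 1 ≤ k ≤ p.
Since 1 ≤ k ≤ p, k divides p!; set t = 1 + p!/k. Then xy^t z has p + (p!/k)·k = p + p! copies of a. Now the a-count equals the b-count, so i ≠ j fails. So xy^t z = a^{p+p!} b^{p+p!} ∉ L.
Contradiction. Therefore L is not regular.

a^{p+p!} b^{p+p!}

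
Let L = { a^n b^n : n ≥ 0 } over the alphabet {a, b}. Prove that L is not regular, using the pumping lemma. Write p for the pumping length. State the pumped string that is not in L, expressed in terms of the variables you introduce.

Suppose for contradiction that L is regular, and let p be the pumping length.
Take w = a^p b^p. Then w ∈ L and |w| = 2p ≥ p.
By the pumping lemma, w = xyz with |xy| ≤ p and |y| > 0.
Because |xy| ≤ p and w begins with p copies of a, we have y = a^k with 1 ≤ k ≤ p.
Pump with i = 2: xy^2z = a^{p+k} b^p. For this to lie in L we would need p = p+k, which forces k = 0. But k ≥ 1, so xy^2z ∉ L.
Contradiction. Therefore L is not regular.

a^{p+k} b^p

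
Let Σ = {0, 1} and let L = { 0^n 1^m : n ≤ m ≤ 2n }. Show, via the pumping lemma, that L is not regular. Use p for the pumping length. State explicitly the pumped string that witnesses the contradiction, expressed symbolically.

Suppose for contradiction that L is regular, and let p be the pumping length.
Take w = 0^p 1^p ∈ L (since p ≤ p ≤ 2p), with |w| = 2p ≥ p.
By the pumping lemma, w = xyz with |xy| ≤ p and y is nonempty.
Since the first p symbols of w are all 0's and |xy| ≤ p, y lies entirely in the leading 0-block: y = 0^k for some k with 1 ≤ k ≤ p.
Pump with i = 2: xy^2z = 0^{p+k} 1^p. Now n = p+k > p = m, so the condition n ≤ m fails. Thus xy^2z ∉ L.
Contradiction. Therefore L is not regular.

0^{p+k} 1^p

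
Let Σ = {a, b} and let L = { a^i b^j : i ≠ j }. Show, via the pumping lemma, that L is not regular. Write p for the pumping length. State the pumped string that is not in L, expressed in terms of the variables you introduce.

Assume L is regular; let p be its pumping constant.
Choose w = a^p b^{p+p!}. Since p ≠ p+p!, w ∈ L; and |w| ≥ p.
By the pumping lemma, w = xyz with |xy| ≤ p and y is nonempty.
Because |xy| ≤ p and w begins with p copies of a, we have y = a^k with 1 ≤ k ≤ p.
Since 1 ≤ k ≤ p, k divides p!; set t = 1 + p!/k. Then xy^t z has p + (p!/k)·k = p + p! copies of a. Now the a-count equals the b-count, so i ≠ j fails. So xy^t z = a^{p+p!} b^{p+p!} ∉ L.
Contradiction. Therefore L is not regular.

a^{p+p!} b^{p+p!}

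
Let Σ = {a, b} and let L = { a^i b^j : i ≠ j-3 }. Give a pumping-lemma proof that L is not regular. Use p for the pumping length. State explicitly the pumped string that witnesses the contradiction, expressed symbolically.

a^{p+p!} b^{p+p!+3}

Assume L is regular. Let p be the pumping length given by the pumping lemma.
Choose w = a^p b^{p+p!+3}. Since p ≠ (p+p!+3)-3 = p+p!, w ∈ L; and |w| ≥ p.
By the pumping lemma, w = xyz with |xy| ≤ p and |y| ≥ 1.
Since the first p symbols of w are all a's and |xy| ≤ p, y lies entirely in the leading a-block: y = a^k for some k with 1 ≤ k ≤ p.
Since 1 ≤ k ≤ p, k divides p!; set t = 1 + p!/k. Then xy^t z has p + (p!/k)·k = p + p! copies of a. Now the a-count is p+p! and (b-count)-3 = (p+p!+3)-3 = p+p!, so i ≠ j-3 fails. So xy^t z = a^{p+p!} b^{p+p!+3} ∉ L.
This contradicts the pumping lemma, so L is not regular.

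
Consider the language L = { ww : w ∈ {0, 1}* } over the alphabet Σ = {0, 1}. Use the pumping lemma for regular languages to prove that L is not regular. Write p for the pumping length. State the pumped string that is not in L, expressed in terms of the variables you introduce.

Toward a contradiction, assume L is regular with pumping length p.
Take w = 0^p 1^p 0^p 1^p = uu where u = 0^p1^p; then w ∈ L and |w| = 4p ≥ p.
Write w = xyz as guaranteed by the lemma, with |xy| ≤ p and y is nonempty.
Because |xy| ≤ p and w begins with p copies of 0, we have y = 0^k with 1 ≤ k ≤ p.
Pump with i = 2: xy^2z = 0^{p+k} 1^p 0^p 1^p, of length 4p+k. Suppose this equals vv. The string starts with 0 and ends with 1, so v does too; thus the boundary between the two copies of v is a 1→0 transition. There is exactly one such transition, at position 2p+k, so |v| = 2p+k and |vv| = 4p+2k ≠ 4p+k since k ≥ 1. So xy^2z ∉ L.
This is a contradiction; hence L is not regular.

0^{p+k} 1^p 0^p 1^p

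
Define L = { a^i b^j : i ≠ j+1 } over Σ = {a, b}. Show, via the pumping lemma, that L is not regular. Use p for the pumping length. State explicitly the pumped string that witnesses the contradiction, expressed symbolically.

a^{p+p!} b^{p+p!-1}

Toward a contradiction, assume L is regular with pumping length p.
Choose w = a^p b^{p+p!-1}. Since p ≠ (p+p!-1)+1 = p+p!, w ∈ L; and |w| ≥ p.
The pumping lemma gives a decomposition w = xyz where |xy| ≤ p and |y| ≥ 1.
Because |xy| ≤ p and w begins with p copies of a, we have y = a^k with 1 ≤ k ≤ p.
Since 1 ≤ k ≤ p, k divides p!; set t = 1 + p!/k. Then xy^t z has p + (p!/k)·k = p + p! copies of a. Now the a-count is p+p! and (b-count)+1 = (p+p!-1)+1 = p+p!, so i ≠ j+1 fails. So xy^t z = a^{p+p!} b^{p+p!-1} ∉ L.
Contradiction. Therefore L is not regular.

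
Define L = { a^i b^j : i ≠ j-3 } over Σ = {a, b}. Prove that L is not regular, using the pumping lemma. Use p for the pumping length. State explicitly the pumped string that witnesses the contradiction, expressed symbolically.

a^{p+p!} b^{p+p!+3}

Assume L is regular. Let p be the pumping length given by the pumping lemma.
Choose w = a^p b^{p+p!+3}. Since p ≠ (p+p!+3)-3 = p+p!, w ∈ L; and |w| ≥ p.
By the pumping lemma, w = xyz with |xy| ≤ p and y is nonempty.
The first p characters of w are a's, so xy (and hence y) consists only of a's. Write y = a^k, 1 ≤ k ≤ p.
Since 1 ≤ k ≤ p, k divides p!; set t = 1 + p!/k. Then xy^t z has p + (p!/k)·k = p + p! copies of a. Now the a-count is p+p! and (b-count)-3 = (p+p!+3)-3 = p+p!, so i ≠ j-3 fails. So xy^t z = a^{p+p!} b^{p+p!+3} ∉ L.
Contradiction. Therefore L is not regular.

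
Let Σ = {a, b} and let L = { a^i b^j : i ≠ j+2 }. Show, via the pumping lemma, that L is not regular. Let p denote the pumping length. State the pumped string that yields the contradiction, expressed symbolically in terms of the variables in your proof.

a^{p+p!} b^{p+p!-2}

Assume L is regular; let p be its pumping constant.
Choose w = a^p b^{p+p!-2}. Since p ≠ (p+p!-2)+2 = p+p!, w ∈ L; and |w| ≥ p.
Write w = xyz as guaranteed by the lemma, with |xy| ≤ p and |y| ≥ 1.
Since the first p symbols of w are all a's and |xy| ≤ p, y lies entirely in the leading a-block: y = a^k for some k with 1 ≤ k ≤ p.
Since 1 ≤ k ≤ p, k divides p!; set t = 1 + p!/k. Then xy^t z has p + (p!/k)·k = p + p! copies of a. Now the a-count is p+p! and (b-count)+2 = (p+p!-2)+2 = p+p!, so i ≠ j+2 fails. So xy^t z = a^{p+p!} b^{p+p!-2} ∉ L.
Contradiction. Therefore L is not regular.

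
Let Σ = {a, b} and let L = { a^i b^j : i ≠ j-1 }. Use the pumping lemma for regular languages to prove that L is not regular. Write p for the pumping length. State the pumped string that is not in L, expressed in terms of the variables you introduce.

Suppose for contradiction that L is regular, and let p be the pumping length.
Choose w = a^p b^{p+p!+1}. Since p ≠ (p+p!+1)-1 = p+p!, w ∈ L; and |w| ≥ p.
Write w = xyz as guaranteed by the lemma, with |xy| ≤ p and |y| ≥ 1.
The first p characters of w are a's, so xy (and hence y) consists only of a's. Write y = a^k, 1 ≤ k ≤ p.
Since 1 ≤ k ≤ p, k divides p!; set t = 1 + p!/k. Then xy^t z has p + (p!/k)·k = p + p! copies of a. Now the a-count is p+p! and (b-count)-1 = (p+p!+1)-1 = p+p!, so i ≠ j-1 fails. So xy^t z = a^{p+p!} b^{p+p!+1} ∉ L.
Contradiction. Therefore L is not regular.

a^{p+p!} b^{p+p!+1}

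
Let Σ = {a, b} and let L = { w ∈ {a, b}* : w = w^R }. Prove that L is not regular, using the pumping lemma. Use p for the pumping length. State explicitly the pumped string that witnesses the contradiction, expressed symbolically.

Toward a contradiction, assume L is regular with pumping length p.
Take w = a^p b a^p, a palindrome of length 2p+1 ≥ p.
By the pumping lemma, w = xyz with |xy| ≤ p and y is nonempty.
Because |xy| ≤ p and w begins with p copies of a, we have y = a^k with 1 ≤ k ≤ p.
Pump with i = 2: xy^2z = a^{p+k} b a^p. Its reverse is a^p b a^{p+k}, which differs from xy^2z since k ≥ 1. So xy^2z is not a palindrome and xy^2z ∉ L.
Contradiction. Therefore L is not regular.

a^{p+k} b a^p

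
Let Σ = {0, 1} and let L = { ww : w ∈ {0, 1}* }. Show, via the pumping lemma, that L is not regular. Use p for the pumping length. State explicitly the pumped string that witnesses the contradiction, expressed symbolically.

0^{p+k} 1^p 0^p 1^p

Suppose for contradiction that L is regular, and let p be the pumping length.
Take w = 0^p 1^p 0^p 1^p = uu where u = 0^p1^p; then w ∈ L and |w| = 4p ≥ p.
The pumping lemma gives a decomposition w = xyz where |xy| ≤ p and |y| > 0.
Since the first p symbols of w are all 0's and |xy| ≤ p, y lies entirely in the leading 0-block: y = 0^k for some k with 1 ≤ k ≤ p.
Pump with i = 2: xy^2z = 0^{p+k} 1^p 0^p 1^p, of length 4p+k. Suppose this equals vv. The string starts with 0 and ends with 1, so v does too; thus the boundary between the two copies of v is a 1→0 transition. There is exactly one such transition, at position 2p+k, so |v| = 2p+k and |vv| = 4p+2k ≠ 4p+k since k ≥ 1. So xy^2z ∉ L.
This contradicts the pumping lemma, so L is not regular.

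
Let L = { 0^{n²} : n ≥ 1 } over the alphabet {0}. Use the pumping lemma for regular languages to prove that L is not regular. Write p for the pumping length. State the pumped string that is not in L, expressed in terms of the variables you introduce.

Assume L is regular; let p be its pumping constant.
Take w = 0^{p²} ∈ L with |w| = p² ≥ p.
The pumping lemma gives a decomposition w = xyz where |xy| ≤ p and |y| > 0.
Then y = 0^k for some k with 1 ≤ k ≤ p.
Pump with i = 2: xy^2z = 0^{p²+k}. Since 1 ≤ k ≤ p, p² < p²+k ≤ p²+p < (p+1)², so p²+k lies strictly between consecutive squares and is not a perfect square. So xy^2z ∉ L.
Contradiction. Therefore L is not regular.

0^{p²+k}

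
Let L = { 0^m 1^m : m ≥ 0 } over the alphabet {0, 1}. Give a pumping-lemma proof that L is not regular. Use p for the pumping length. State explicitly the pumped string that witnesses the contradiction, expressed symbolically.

0^{p+k} 1^p

Suppose for contradiction that L is regular, and let p be the pumping length.
Take w = 0^p 1^p. Then w ∈ L and |w| = 2p ≥ p.
By the pumping lemma, w = xyz with |xy| ≤ p and y is nonempty.
Since the first p symbols of w are all 0's and |xy| ≤ p, y lies entirely in the leading 0-block: y = 0^k for some k with 1 ≤ k ≤ p.
Pump with i = 2: xy^2z = 0^{p+k} 1^p. For this to lie in L we would need p = p+k, which forces k = 0. But k ≥ 1, so xy^2z ∉ L.
This contradicts the pumping lemma, so L is not regular.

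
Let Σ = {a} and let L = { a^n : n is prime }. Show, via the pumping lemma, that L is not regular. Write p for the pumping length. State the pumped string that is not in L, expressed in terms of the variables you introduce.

a^{q(1+k)}

Suppose for contradiction that L is regular, and let p be the pumping length.
Let q be a prime with q ≥ p+2 (infinitely many primes exist), and take w = a^q ∈ L with |w| = q ≥ p.
The pumping lemma gives a decomposition w = xyz where |xy| ≤ p and y is nonempty.
Then y = a^k for some k with 1 ≤ k ≤ p.
Since 1 ≤ k ≤ p, |xz| = q-k. Pump with i = q+1: |xy^{q+1}z| = (q-k)+(q+1)k = q+qk = q(1+k), which is composite (both factors ≥ 2). So xy^{q+1}z = a^{q(1+k)} ∉ L.
This is a contradiction; hence L is not regular.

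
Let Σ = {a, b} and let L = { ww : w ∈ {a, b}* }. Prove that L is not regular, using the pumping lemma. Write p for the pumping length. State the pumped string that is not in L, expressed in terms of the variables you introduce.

a^{p+k} b^p a^p b^p

Assume L is regular. Let p be the pumping length given by the pumping lemma.
Take w = a^p b^p a^p b^p = uu where u = a^pb^p; then w ∈ L and |w| = 4p ≥ p.
Write w = xyz as guaranteed by the lemma, with |xy| ≤ p and y is nonempty.
Because |xy| ≤ p and w begins with p copies of a, we have y = a^k with 1 ≤ k ≤ p.
Pump with i = 2: xy^2z = a^{p+k} b^p a^p b^p, of length 4p+k. Suppose this equals vv. The string starts with a and ends with b, so v does too; thus the boundary between the two copies of v is a b→a transition. There is exactly one such transition, at position 2p+k, so |v| = 2p+k and |vv| = 4p+2k ≠ 4p+k since k ≥ 1. So xy^2z ∉ L.
This is a contradiction; hence L is not regular.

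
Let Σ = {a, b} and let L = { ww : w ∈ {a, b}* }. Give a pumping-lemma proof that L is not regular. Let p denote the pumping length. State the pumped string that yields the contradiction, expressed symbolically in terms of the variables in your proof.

Suppose for contradiction that L is regular, and let p be the pumping length.
Take w = a^p b^p a^p b^p = uu where u = a^pb^p; then w ∈ L and |w| = 4p ≥ p.
Write w = xyz as guaranteed by the lemma, with |xy| ≤ p and |y| > 0.
The first p characters of w are a's, so xy (and hence y) consists only of a's. Write y = a^k, 1 ≤ k ≤ p.
Pump with i = 2: xy^2z = a^{p+k} b^p a^p b^p, of length 4p+k. Suppose this equals vv. The string starts with a and ends with b, so v does too; thus the boundary between the two copies of v is a b→a transition. There is exactly one such transition, at position 2p+k, so |v| = 2p+k and |vv| = 4p+2k ≠ 4p+k since k ≥ 1. So xy^2z ∉ L.
Contradiction. Therefore L is not regular.

a^{p+k} b^p a^p b^p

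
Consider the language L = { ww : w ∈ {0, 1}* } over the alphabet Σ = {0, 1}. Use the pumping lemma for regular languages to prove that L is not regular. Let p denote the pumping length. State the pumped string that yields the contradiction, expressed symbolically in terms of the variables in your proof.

0^{p+k} 1^p 0^p 1^p

Assume L is regular; let p be its pumping constant.
Take w = 0^p 1^p 0^p 1^p = uu where u = 0^p1^p; then w ∈ L and |w| = 4p ≥ p.
Write w = xyz as guaranteed by the lemma, with |xy| ≤ p and |y| > 0.
The first p characters of w are 0's, so xy (and hence y) consists only of 0's. Write y = 0^k, 1 ≤ k ≤ p.
Pump with i = 2: xy^2z = 0^{p+k} 1^p 0^p 1^p, of length 4p+k. Suppose this equals vv. The string starts with 0 and ends with 1, so v does too; thus the boundary between the two copies of v is a 1→0 transition. There is exactly one such transition, at position 2p+k, so |v| = 2p+k and |vv| = 4p+2k ≠ 4p+k since k ≥ 1. So xy^2z ∉ L.
Contradiction. Therefore L is not regular.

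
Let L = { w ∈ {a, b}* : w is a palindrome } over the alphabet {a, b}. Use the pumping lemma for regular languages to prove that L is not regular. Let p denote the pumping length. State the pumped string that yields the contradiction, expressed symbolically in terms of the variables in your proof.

Suppose for contradiction that L is regular, and let p be the pumping length.
Take w = a^p b a^p, a palindrome of length 2p+1 ≥ p.
The pumping lemma gives a decomposition w = xyz where |xy| ≤ p and y is nonempty.
The first p characters of w are a's, so xy (and hence y) consists only of a's. Write y = a^k, 1 ≤ k ≤ p.
Pump with i = 2: xy^2z = a^{p+k} b a^p. Its reverse is a^p b a^{p+k}, which differs from xy^2z since k ≥ 1. So xy^2z is not a palindrome and xy^2z ∉ L.
Contradiction. Therefore L is not regular.

a^{p+k} b a^p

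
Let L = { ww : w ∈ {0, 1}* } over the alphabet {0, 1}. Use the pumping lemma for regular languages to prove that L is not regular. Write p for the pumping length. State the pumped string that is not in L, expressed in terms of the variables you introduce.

0^{p+k} 1^p 0^p 1^p

Toward a contradiction, assume L is regular with pumping length p.
Take w = 0^p 1^p 0^p 1^p = uu where u = 0^p1^p; then w ∈ L and |w| = 4p ≥ p.
Write w = xyz as guaranteed by the lemma, with |xy| ≤ p and |y| > 0.
Because |xy| ≤ p and w begins with p copies of 0, we have y = 0^k with 1 ≤ k ≤ p.
Pump with i = 2: xy^2z = 0^{p+k} 1^p 0^p 1^p, of length 4p+k. Suppose this equals vv. The string starts with 0 and ends with 1, so v does too; thus the boundary between the two copies of v is a 1→0 transition. There is exactly one such transition, at position 2p+k, so |v| = 2p+k and |vv| = 4p+2k ≠ 4p+k since k ≥ 1. So xy^2z ∉ L.
This is a contradiction; hence L is not regular.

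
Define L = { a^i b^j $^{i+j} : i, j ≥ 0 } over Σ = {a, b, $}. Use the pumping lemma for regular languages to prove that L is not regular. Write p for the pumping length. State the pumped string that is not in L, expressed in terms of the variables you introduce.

a^{p+k} b^p $^{2p}

Toward a contradiction, assume L is regular with pumping length p.
Take w = a^p b^p $^{2p} ∈ L (with i=j=p, i+j=2p), |w| = 4p ≥ p.
By the pumping lemma, w = xyz with |xy| ≤ p and |y| > 0.
Since the first p symbols of w are all a's and |xy| ≤ p, y lies entirely in the leading a-block: y = a^k for some k with 1 ≤ k ≤ p.
Consider xy^2z = a^{p+k} b^p $^{2p}. Now the a- and b-counts sum to 2p+k, but the $-count is 2p ≠ 2p+k. So xy^2z ∉ L.
This contradicts the pumping lemma, so L is not regular.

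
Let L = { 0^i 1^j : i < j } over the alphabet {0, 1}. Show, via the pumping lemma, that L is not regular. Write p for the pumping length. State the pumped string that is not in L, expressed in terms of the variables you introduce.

Suppose for contradiction that L is regular, and let p be the pumping length.
Choose w = 0^p 1^{p+1} ∈ L, with |w| = 2p+1 ≥ p.
The pumping lemma gives a decomposition w = xyz where |xy| ≤ p and |y| > 0.
Because |xy| ≤ p and w begins with p copies of 0, we have y = 0^k with 1 ≤ k ≤ p.
Consider xy^2z = 0^{p+k} 1^{p+1}. Since k ≥ 1, the 0-count p+k is at least p+1, so i < j fails; thus xy^2z ∉ L.
Contradiction. Therefore L is not regular.

0^{p+k} 1^{p+1}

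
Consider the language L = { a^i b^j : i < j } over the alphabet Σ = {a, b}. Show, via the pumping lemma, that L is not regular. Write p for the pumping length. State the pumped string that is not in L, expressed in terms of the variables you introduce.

a^{p+k} b^{p+1}

Assume L is regular; let p be its pumping constant.
Choose w = a^p b^{p+1} ∈ L, with |w| = 2p+1 ≥ p.
The pumping lemma gives a decomposition w = xyz where |xy| ≤ p and |y| ≥ 1.
Since the first p symbols of w are all a's and |xy| ≤ p, y lies entirely in the leading a-block: y = a^k for some k with 1 ≤ k ≤ p.
Consider xy^2z = a^{p+k} b^{p+1}. Since k ≥ 1, the a-count p+k is at least p+1, so i < j fails; thus xy^2z ∉ L.
This contradicts the pumping lemma, so L is not regular.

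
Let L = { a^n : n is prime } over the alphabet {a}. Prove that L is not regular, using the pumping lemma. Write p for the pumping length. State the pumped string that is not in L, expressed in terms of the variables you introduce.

a^{q(1+k)}

Toward a contradiction, assume L is regular with pumping length p.
Let q be a prime with q ≥ p+2 (infinitely many primes exist), and take w = a^q ∈ L with |w| = q ≥ p.
Write w = xyz as guaranteed by the lemma, with |xy| ≤ p and |y| > 0.
Then y = a^k for some k with 1 ≤ k ≤ p.
Since 1 ≤ k ≤ p, |xz| = q-k. Pump with i = q+1: |xy^{q+1}z| = (q-k)+(q+1)k = q+qk = q(1+k), which is composite (both factors ≥ 2). So xy^{q+1}z = a^{q(1+k)} ∉ L.
This is a contradiction; hence L is not regular.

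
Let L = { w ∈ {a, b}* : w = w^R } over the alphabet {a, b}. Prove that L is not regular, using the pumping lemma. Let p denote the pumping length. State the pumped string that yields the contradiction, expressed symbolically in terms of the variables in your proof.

a^{p+k} b a^p

Assume L is regular. Let p be the pumping length given by the pumping lemma.
Take w = a^p b a^p, a palindrome of length 2p+1 ≥ p.
The pumping lemma gives a decomposition w = xyz where |xy| ≤ p and |y| > 0.
The first p characters of w are a's, so xy (and hence y) consists only of a's. Write y = a^k, 1 ≤ k ≤ p.
Pump with i = 2: xy^2z = a^{p+k} b a^p. Its reverse is a^p b a^{p+k}, which differs from xy^2z since k ≥ 1. So xy^2z is not a palindrome and xy^2z ∉ L.
This contradicts the pumping lemma, so L is not regular.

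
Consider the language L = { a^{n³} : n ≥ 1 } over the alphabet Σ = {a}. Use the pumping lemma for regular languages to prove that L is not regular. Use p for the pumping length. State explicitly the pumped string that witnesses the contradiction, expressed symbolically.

a^{p³+k}

Assume L is regular. Let p be the pumping length given by the pumping lemma.
Take w = a^{p³} ∈ L with |w| = p³ ≥ p.
By the pumping lemma, w = xyz with |xy| ≤ p and |y| > 0.
Then y = a^k for some k with 1 ≤ k ≤ p.
Pump with i = 2: xy^2z = a^{p³+k}. Since 1 ≤ k ≤ p, p³ < p³+k ≤ p³+p < p³+3p²+3p+1 = (p+1)³, so p³+k is not a perfect cube. So xy^2z ∉ L.
This contradicts the pumping lemma, so L is not regular.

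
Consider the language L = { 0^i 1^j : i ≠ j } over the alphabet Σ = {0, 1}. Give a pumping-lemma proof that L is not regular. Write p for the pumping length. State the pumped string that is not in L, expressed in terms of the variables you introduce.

0^{p+p!} 1^{p+p!}

Suppose for contradiction that L is regular, and let p be the pumping length.
Choose w = 0^p 1^{p+p!}. Since p ≠ p+p!, w ∈ L; and |w| ≥ p.
The pumping lemma gives a decomposition w = xyz where |xy| ≤ p and |y| ≥ 1.
The first p characters of w are 0's, so xy (and hence y) consists only of 0's. Write y = 0^k, 1 ≤ k ≤ p.
Since 1 ≤ k ≤ p, k divides p!; set t = 1 + p!/k. Then xy^t z has p + (p!/k)·k = p + p! copies of 0. Now the 0-count equals the 1-count, so i ≠ j fails. So xy^t z = 0^{p+p!} 1^{p+p!} ∉ L.
This is a contradiction; hence L is not regular.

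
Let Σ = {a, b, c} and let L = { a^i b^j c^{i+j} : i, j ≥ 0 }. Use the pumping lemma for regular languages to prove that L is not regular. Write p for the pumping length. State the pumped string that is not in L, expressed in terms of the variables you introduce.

a^{p+k} b^p c^{2p}

Suppose for contradiction that L is regular, and let p be the pumping length.
Take w = a^p b^p c^{2p} ∈ L (with i=j=p, i+j=2p), |w| = 4p ≥ p.
By the pumping lemma, w = xyz with |xy| ≤ p and |y| > 0.
Since the first p symbols of w are all a's and |xy| ≤ p, y lies entirely in the leading a-block: y = a^k for some k with 1 ≤ k ≤ p.
Consider xy^2z = a^{p+k} b^p c^{2p}. Now the a- and b-counts sum to 2p+k, but the c-count is 2p ≠ 2p+k. So xy^2z ∉ L.
This contradicts the pumping lemma, so L is not regular.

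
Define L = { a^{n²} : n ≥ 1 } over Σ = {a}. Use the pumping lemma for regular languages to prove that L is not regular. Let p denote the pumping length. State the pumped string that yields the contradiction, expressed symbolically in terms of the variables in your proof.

Toward a contradiction, assume L is regular with pumping length p.
Take w = a^{p²} ∈ L with |w| = p² ≥ p.
The pumping lemma gives a decomposition w = xyz where |xy| ≤ p and |y| ≥ 1.
Then y = a^k for some k with 1 ≤ k ≤ p.
Pump with i = 2: xy^2z = a^{p²+k}. Since 1 ≤ k ≤ p, p² < p²+k ≤ p²+p < (p+1)², so p²+k lies strictly between consecutive squares and is not a perfect square. So xy^2z ∉ L.
This contradicts the pumping lemma, so L is not regular.

a^{p²+k}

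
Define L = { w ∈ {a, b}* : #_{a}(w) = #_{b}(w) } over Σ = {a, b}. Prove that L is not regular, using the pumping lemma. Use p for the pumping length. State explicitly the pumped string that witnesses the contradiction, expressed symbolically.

a^{p+k} b^p

Toward a contradiction, assume L is regular with pumping length p.
Choose w = a^p b^p ∈ L with |w| = 2p ≥ p.
Write w = xyz as guaranteed by the lemma, with |xy| ≤ p and |y| > 0.
Because |xy| ≤ p and w begins with p copies of a, we have y = a^k with 1 ≤ k ≤ p.
Pump with i = 2: xy^2z = a^{p+k} b^p has p+k occurrences of a but only p of b. Since k ≥ 1 the counts differ, so xy^2z ∉ L.
Contradiction. Therefore L is not regular.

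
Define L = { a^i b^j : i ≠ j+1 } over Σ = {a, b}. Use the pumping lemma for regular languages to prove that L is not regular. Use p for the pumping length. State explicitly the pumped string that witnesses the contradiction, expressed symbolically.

a^{p+p!} b^{p+p!-1}

Assume L is regular; let p be its pumping constant.
Choose w = a^p b^{p+p!-1}. Since p ≠ (p+p!-1)+1 = p+p!, w ∈ L; and |w| ≥ p.
Write w = xyz as guaranteed by the lemma, with |xy| ≤ p and |y| ≥ 1.
The first p characters of w are a's, so xy (and hence y) consists only of a's. Write y = a^k, 1 ≤ k ≤ p.
Since 1 ≤ k ≤ p, k divides p!; set t = 1 + p!/k. Then xy^t z has p + (p!/k)·k = p + p! copies of a. Now the a-count is p+p! and (b-count)+1 = (p+p!-1)+1 = p+p!, so i ≠ j+1 fails. So xy^t z = a^{p+p!} b^{p+p!-1} ∉ L.
Contradiction. Therefore L is not regular.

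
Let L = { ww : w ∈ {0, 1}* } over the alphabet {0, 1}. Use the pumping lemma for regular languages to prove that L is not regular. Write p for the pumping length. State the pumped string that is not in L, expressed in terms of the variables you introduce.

Assume L is regular; let p be its pumping constant.
Take w = 0^p 1^p 0^p 1^p = uu where u = 0^p1^p; then w ∈ L and |w| = 4p ≥ p.
By the pumping lemma, w = xyz with |xy| ≤ p and y is nonempty.
The first p characters of w are 0's, so xy (and hence y) consists only of 0's. Write y = 0^k, 1 ≤ k ≤ p.
Pump with i = 2: xy^2z = 0^{p+k} 1^p 0^p 1^p, of length 4p+k. Suppose this equals vv. The string starts with 0 and ends with 1, so v does too; thus the boundary between the two copies of v is a 1→0 transition. There is exactly one such transition, at position 2p+k, so |v| = 2p+k and |vv| = 4p+2k ≠ 4p+k since k ≥ 1. So xy^2z ∉ L.
This is a contradiction; hence L is not regular.

0^{p+k} 1^p 0^p 1^p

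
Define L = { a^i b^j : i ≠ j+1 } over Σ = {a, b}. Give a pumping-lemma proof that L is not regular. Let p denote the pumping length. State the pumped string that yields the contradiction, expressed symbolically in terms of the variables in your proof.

a^{p+p!} b^{p+p!-1}

Suppose for contradiction that L is regular, and let p be the pumping length.
Choose w = a^p b^{p+p!-1}. Since p ≠ (p+p!-1)+1 = p+p!, w ∈ L; and |w| ≥ p.
The pumping lemma gives a decomposition w = xyz where |xy| ≤ p and |y| ≥ 1.
Since the first p symbols of w are all a's and |xy| ≤ p, y lies entirely in the leading a-block: y = a^k for some k with 1 ≤ k ≤ p.
Since 1 ≤ k ≤ p, k divides p!; set t = 1 + p!/k. Then xy^t z has p + (p!/k)·k = p + p! copies of a. Now the a-count is p+p! and (b-count)+1 = (p+p!-1)+1 = p+p!, so i ≠ j+1 fails. So xy^t z = a^{p+p!} b^{p+p!-1} ∉ L.
This is a contradiction; hence L is not regular.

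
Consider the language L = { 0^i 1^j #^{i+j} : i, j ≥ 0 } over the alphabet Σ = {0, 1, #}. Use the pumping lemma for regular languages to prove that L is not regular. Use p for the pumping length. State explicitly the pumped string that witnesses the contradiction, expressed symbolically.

0^{p+k} 1^p #^{2p}

Assume L is regular. Let p be the pumping length given by the pumping lemma.
Take w = 0^p 1^p #^{2p} ∈ L (with i=j=p, i+j=2p), |w| = 4p ≥ p.
The pumping lemma gives a decomposition w = xyz where |xy| ≤ p and y is nonempty.
The first p characters of w are 0's, so xy (and hence y) consists only of 0's. Write y = 0^k, 1 ≤ k ≤ p.
Consider xy^2z = 0^{p+k} 1^p #^{2p}. Now the 0- and 1-counts sum to 2p+k, but the #-count is 2p ≠ 2p+k. So xy^2z ∉ L.
This contradicts the pumping lemma, so L is not regular.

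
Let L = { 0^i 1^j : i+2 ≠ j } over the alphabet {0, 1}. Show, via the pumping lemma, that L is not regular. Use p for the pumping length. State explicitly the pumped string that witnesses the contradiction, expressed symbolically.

0^{p+p!} 1^{p+p!+2}

Assume L is regular. Let p be the pumping length given by the pumping lemma.
Choose w = 0^p 1^{p+p!+2}. Since p ≠ (p+p!+2)-2 = p+p!, w ∈ L; and |w| ≥ p.
Write w = xyz as guaranteed by the lemma, with |xy| ≤ p and |y| ≥ 1.
The first p characters of w are 0's, so xy (and hence y) consists only of 0's. Write y = 0^k, 1 ≤ k ≤ p.
Since 1 ≤ k ≤ p, k divides p!; set t = 1 + p!/k. Then xy^t z has p + (p!/k)·k = p + p! copies of 0. Now the 0-count is p+p! and (1-count)-2 = (p+p!+2)-2 = p+p!, so i+2 ≠ j fails. So xy^t z = 0^{p+p!} 1^{p+p!+2} ∉ L.
Contradiction. Therefore L is not regular.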